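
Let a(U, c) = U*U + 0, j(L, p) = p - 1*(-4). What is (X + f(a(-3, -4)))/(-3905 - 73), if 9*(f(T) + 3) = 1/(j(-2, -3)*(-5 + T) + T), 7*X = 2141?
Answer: -14591/191646 ≈ -0.076135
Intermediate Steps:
j(L, p) = 4 + p (j(L, p) = p + 4 = 4 + p)
X = 2141/7 (X = (⅐)*2141 = 2141/7 ≈ 305.86)
a(U, c) = U² (a(U, c) = U² + 0 = U²)
f(T) = -3 + 1/(9*(-5 + 2*T)) (f(T) = -3 + 1/(9*((4 - 3)*(-5 + T) + T)) = -3 + 1/(9*(1*(-5 + T) + T)) = -3 + 1/(9*((-5 + T) + T)) = -3 + 1/(9*(-5 + 2*T)))
(X + f(a(-3, -4)))/(-3905 - 73) = (2141/7 + 2*(68 - 27*(-3)²)/(9*(-5 + 2*(-3)²)))/(-3905 - 73) = (2141/7 + 2*(68 - 27*9)/(9*(-5 + 2*9)))/(-3978) = (2141/7 + 2*(68 - 243)/(9*(-5 + 18)))*(-1/3978) = (2141/7 + (2/9)*(-175)/13)*(-1/3978) = (2141/7 + (2/9)*(1/13)*(-175))*(-1/3978) = (2141/7 - 350/117)*(-1/3978) = (248047/819)*(-1/3978) = -14591/191646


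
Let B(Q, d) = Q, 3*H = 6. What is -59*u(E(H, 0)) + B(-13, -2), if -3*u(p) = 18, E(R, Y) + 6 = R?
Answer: 341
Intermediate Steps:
H = 2 (H = (1/3)*6 = 2)
E(R, Y) = -6 + R
u(p) = -6 (u(p) = -1/3*18 = -6)
-59*u(E(H, 0)) + B(-13, -2) = -59*(-6) - 13 = 354 - 13 = 341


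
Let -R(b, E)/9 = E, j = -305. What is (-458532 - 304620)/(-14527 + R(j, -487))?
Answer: 47697/634 ≈ 75.232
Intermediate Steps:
R(b, E) = -9*E
(-458532 - 304620)/(-14527 + R(j, -487)) = (-458532 - 304620)/(-14527 - 9*(-487)) = -763152/(-14527 + 4383) = -763152/(-10144) = -763152*(-1/10144) = 47697/634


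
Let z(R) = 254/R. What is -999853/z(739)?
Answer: -738891367/254 ≈ -2.9090e+6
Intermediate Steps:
-999853/z(739) = -999853/(254/739) = -999853/(254*(1/739)) = -999853/254/739 = -999853*739/254 = -738891367/254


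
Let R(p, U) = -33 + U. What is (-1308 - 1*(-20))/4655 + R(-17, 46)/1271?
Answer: -225219/845215 ≈ -0.26646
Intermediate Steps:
(-1308 - 1*(-20))/4655 + R(-17, 46)/1271 = (-1308 - 1*(-20))/4655 + (-33 + 46)/1271 = (-1308 + 20)*(1/4655) + 13*(1/1271) = -1288*1/4655 + 13/1271 = -184/665 + 13/1271 = -225219/845215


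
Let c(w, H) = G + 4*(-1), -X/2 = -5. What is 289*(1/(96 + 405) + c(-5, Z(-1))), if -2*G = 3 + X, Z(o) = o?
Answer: -3039991/1002 ≈ -3033.9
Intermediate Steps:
X = 10 (X = -2*(-5) = 10)
G = -13/2 (G = -(3 + 10)/2 = -½*13 = -13/2 ≈ -6.5000)
c(w, H) = -21/2 (c(w, H) = -13/2 + 4*(-1) = -13/2 - 4 = -21/2)
289*(1/(96 + 405) + c(-5, Z(-1))) = 289*(1/(96 + 405) - 21/2) = 289*(1/501 - 21/2) = 289*(-10519/1002) = -3039991/1002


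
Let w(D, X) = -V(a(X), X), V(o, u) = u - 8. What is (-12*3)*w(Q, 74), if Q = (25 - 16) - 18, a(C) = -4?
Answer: 2376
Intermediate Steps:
Q = -9 (Q = 9 - 18 = -9)
V(o, u) = -8 + u
w(D, X) = 8 - X (w(D, X) = -(-8 + X) = 8 - X)
(-12*3)*w(Q, 74) = (-12*3)*(8 - 1*74) = -36*(8 - 74) = -36*(-66) = 2376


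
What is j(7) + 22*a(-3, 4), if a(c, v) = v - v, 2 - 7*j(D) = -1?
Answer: 3/7 ≈ 0.42857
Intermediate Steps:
j(D) = 3/7 (j(D) = 2/7 - ⅐*(-1) = 2/7 + ⅐ = 3/7)
a(c, v) = 0
j(7) + 22*a(-3, 4) = 3/7 + 22*0 = 3/7 + 0 = 3/7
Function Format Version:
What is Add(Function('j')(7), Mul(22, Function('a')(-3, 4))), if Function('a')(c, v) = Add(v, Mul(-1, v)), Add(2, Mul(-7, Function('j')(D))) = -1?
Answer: Rational(3, 7) ≈ 0.42857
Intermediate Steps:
Function('j')(D) = Rational(3, 7) (Function('j')(D) = Add(Rational(2, 7), Mul(Rational(-1, 7), -1)) = Add(Rational(2, 7), Rational(1, 7)) = Rational(3, 7))
Function('a')(c, v) = 0
Add(Function('j')(7), Mul(22, Function('a')(-3, 4))) = Add(Rational(3, 7), Mul(22, 0)) = Add(Rational(3, 7), 0) = Rational(3, 7)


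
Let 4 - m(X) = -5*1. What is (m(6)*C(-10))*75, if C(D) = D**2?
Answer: 67500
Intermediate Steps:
m(X) = 9 (m(X) = 4 - (-5) = 4 - 1*(-5) = 4 + 5 = 9)
(m(6)*C(-10))*75 = (9*(-10)**2)*75 = (9*100)*75 = 900*75 = 67500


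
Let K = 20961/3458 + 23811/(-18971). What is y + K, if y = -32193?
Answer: -2111600794881/65601718 ≈ -32188.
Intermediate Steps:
K = 315312693/65601718 (K = 20961*(1/3458) + 23811*(-1/18971) = 20961/3458 - 23811/18971 = 315312693/65601718 ≈ 4.8065)
y + K = -32193 + 315312693/65601718 = -2111600794881/65601718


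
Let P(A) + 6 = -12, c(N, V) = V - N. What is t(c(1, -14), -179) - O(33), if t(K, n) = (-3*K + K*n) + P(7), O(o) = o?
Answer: 2679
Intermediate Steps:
P(A) = -18 (P(A) = -6 - 12 = -18)
t(K, n) = -18 - 3*K + K*n (t(K, n) = (-3*K + K*n) - 18 = -18 - 3*K + K*n)
t(c(1, -14), -179) - O(33) = (-18 - 3*(-14 - 1*1) + (-14 - 1*1)*(-179)) - 1*33 = (-18 - 3*(-14 - 1) + (-14 - 1)*(-179)) - 33 = (-18 - 3*(-15) - 15*(-179)) - 33 = (-18 + 45 + 2685) - 33 = 2712 - 33 = 2679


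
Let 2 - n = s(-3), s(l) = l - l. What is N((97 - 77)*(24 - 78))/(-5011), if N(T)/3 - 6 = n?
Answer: -24/5011 ≈ -0.0047895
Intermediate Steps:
s(l) = 0
n = 2 (n = 2 - 1*0 = 2 + 0 = 2)
N(T) = 24 (N(T) = 18 + 3*2 = 18 + 6 = 24)
N((97 - 77)*(24 - 78))/(-5011) = 24/(-5011) = 24*(-1/5011) = -24/5011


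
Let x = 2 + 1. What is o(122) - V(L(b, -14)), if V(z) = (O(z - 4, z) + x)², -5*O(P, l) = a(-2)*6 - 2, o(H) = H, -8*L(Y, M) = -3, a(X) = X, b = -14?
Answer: 2209/25 ≈ 88.360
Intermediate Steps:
L(Y, M) = 3/8 (L(Y, M) = -⅛*(-3) = 3/8)
O(P, l) = 14/5 (O(P, l) = -(-2*6 - 2)/5 = -(-12 - 2)/5 = -⅕*(-14) = 14/5)
x = 3
V(z) = 841/25 (V(z) = (14/5 + 3)² = (29/5)² = 841/25)
o(122) - V(L(b, -14)) = 122 - 1*841/25 = 122 - 841/25 = 2209/25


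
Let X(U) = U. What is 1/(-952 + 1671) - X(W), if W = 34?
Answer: -24445/719 ≈ -33.999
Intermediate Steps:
1/(-952 + 1671) - X(W) = 1/(-952 + 1671) - 1*34 = 1/719 - 34 = -24445/719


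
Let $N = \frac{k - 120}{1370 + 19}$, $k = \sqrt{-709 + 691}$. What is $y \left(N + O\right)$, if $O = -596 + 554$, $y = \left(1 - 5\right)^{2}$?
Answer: $- \frac{311776}{463} + \frac{16 i \sqrt{2}}{463} \approx -673.38 + 0.048871 i$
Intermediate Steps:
$k = 3 i \sqrt{2}$ ($k = \sqrt{-18} = 3 i \sqrt{2} \approx 4.2426 i$)
$y = 16$ ($y = \left(-4\right)^{2} = 16$)
$O = -42$
$N = - \frac{40}{463} + \frac{i \sqrt{2}}{463}$ ($N = \frac{3 i \sqrt{2} - 120}{1370 + 19} = \frac{-120 + 3 i \sqrt{2}}{1389} = \left(-120 + 3 i \sqrt{2}\right) \frac{1}{1389} = - \frac{40}{463} + \frac{i \sqrt{2}}{463} \approx -0.086393 + 0.0030545 i$)
$y \left(N + O\right) = 16 \left(\left(- \frac{40}{463} + \frac{i \sqrt{2}}{463}\right) - 42\right) = 16 \left(- \frac{19486}{463} + \frac{i \sqrt{2}}{463}\right) = - \frac{311776}{463} + \frac{16 i \sqrt{2}}{463}$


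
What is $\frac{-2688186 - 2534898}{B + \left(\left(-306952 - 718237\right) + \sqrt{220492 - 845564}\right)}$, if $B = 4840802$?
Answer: $- \frac{19929267210492}{14558903190841} + \frac{20892336 i \sqrt{39067}}{14558903190841} \approx -1.3689 + 0.00028364 i$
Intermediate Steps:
$\frac{-2688186 - 2534898}{B + \left(\left(-306952 - 718237\right) + \sqrt{220492 - 845564}\right)} = \frac{-2688186 - 2534898}{4840802 + \left(\left(-306952 - 718237\right) + \sqrt{220492 - 845564}\right)} = - \frac{5223084}{4840802 - \left(1025189 - \sqrt{-625072}\right)} = - \frac{5223084}{4840802 - \left(1025189 - 4 i \sqrt{39067}\right)} = - \frac{5223084}{3815613 + 4 i \sqrt{39067}}$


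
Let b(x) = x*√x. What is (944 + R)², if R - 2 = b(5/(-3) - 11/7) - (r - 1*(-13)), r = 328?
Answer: 3389443093/9261 - 164560*I*√357/441 ≈ 3.6599e+5 - 7050.5*I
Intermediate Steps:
b(x) = x^(3/2)
R = -339 - 136*I*√357/441 (R = 2 + ((5/(-3) - 11/7)^(3/2) - (328 - 1*(-13))) = 2 + ((5*(-⅓) - 11*⅐)^(3/2) - (328 + 13)) = 2 + ((-5/3 - 11/7)^(3/2) - 1*341) = 2 + ((-68/21)^(3/2) - 341) = 2 + (-136*I*√357/441 - 341) = 2 + (-341 - 136*I*√357/441) = -339 - 136*I*√357/441 ≈ -339.0 - 5.8269*I)
(944 + R)² = (944 + (-339 - 136*I*√357/441))² = (605 - 136*I*√357/441)²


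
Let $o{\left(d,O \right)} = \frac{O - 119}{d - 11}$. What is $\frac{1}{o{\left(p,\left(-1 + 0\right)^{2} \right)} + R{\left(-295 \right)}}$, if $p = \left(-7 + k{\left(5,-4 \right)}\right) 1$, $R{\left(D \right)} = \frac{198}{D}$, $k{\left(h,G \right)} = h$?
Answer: $\frac{3835}{32236} \approx 0.11897$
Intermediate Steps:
$p = -2$ ($p = \left(-7 + 5\right) 1 = \left(-2\right) 1 = -2$)
$o{\left(d,O \right)} = \frac{-119 + O}{-11 + d}$
$\frac{1}{o{\left(p,\left(-1 + 0\right)^{2} \right)} + R{\left(-295 \right)}} = \frac{1}{\frac{-119 + \left(-1 + 0\right)^{2}}{-11 - 2} + \frac{198}{-295}} = \frac{1}{\frac{-119 + \left(-1\right)^{2}}{-13} + 198 \left(- \frac{1}{295}\right)} = \frac{1}{- \frac{-119 + 1}{13} - \frac{198}{295}} = \frac{1}{\left(- \frac{1}{13}\right) \left(-118\right) - \frac{198}{295}} = \frac{1}{\frac{118}{13} - \frac{198}{295}} = \frac{1}{\frac{32236}{3835}} = \frac{3835}{32236}$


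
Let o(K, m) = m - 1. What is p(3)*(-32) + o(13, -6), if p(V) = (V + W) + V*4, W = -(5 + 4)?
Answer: -199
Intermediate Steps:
W = -9 (W = -1*9 = -9)
o(K, m) = -1 + m
p(V) = -9 + 5*V (p(V) = (V - 9) + V*4 = (-9 + V) + 4*V = -9 + 5*V)
p(3)*(-32) + o(13, -6) = (-9 + 5*3)*(-32) + (-1 - 6) = (-9 + 15)*(-32) - 7 = 6*(-32) - 7 = -192 - 7 = -199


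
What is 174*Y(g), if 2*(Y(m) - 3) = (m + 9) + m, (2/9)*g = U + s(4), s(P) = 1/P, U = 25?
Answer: 84303/4 ≈ 21076.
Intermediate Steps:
g = 909/8 (g = 9*(25 + 1/4)/2 = (9/2)*(101/4) = 909/8 ≈ 113.63)
Y(m) = 15/2 + m (Y(m) = 3 + ((m + 9) + m)/2 = 3 + ((9 + m) + m)/2 = 3 + (9 + 2*m)/2 = 3 + (9/2 + m) = 15/2 + m)
174*Y(g) = 174*(15/2 + 909/8) = 174*(969/8) = 84303/4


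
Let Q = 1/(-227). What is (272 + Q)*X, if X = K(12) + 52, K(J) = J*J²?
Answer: 109902540/227 ≈ 4.8415e+5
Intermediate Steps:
K(J) = J³
Q = -1/227 ≈ -0.0044053
X = 1780 (X = 12³ + 52 = 1728 + 52 = 1780)
(272 + Q)*X = (272 - 1/227)*1780 = (61743/227)*1780 = 109902540/227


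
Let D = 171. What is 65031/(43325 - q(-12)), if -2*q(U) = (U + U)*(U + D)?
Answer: 65031/41417 ≈ 1.5702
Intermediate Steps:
q(U) = -U*(171 + U) (q(U) = -(U + U)*(U + 171)/2 = -2*U*(171 + U)/2 = -U*(171 + U))
65031/(43325 - q(-12)) = 65031/(43325 - (-1)*(-12)*(171 - 12)) = 65031/(43325 - (-1)*(-12)*159) = 65031/(43325 - 1*1908) = 65031/(43325 - 1908) = 65031/41417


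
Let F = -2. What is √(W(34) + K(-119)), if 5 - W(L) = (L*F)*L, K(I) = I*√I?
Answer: √(2317 - 119*I*√119) ≈ 49.864 - 13.017*I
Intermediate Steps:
K(I) = I^(3/2)
W(L) = 5 + 2*L² (W(L) = 5 - L*(-2)*L = 5 - (-2*L)*L = 5 - (-2)*L² = 5 + 2*L²)
√(W(34) + K(-119)) = √((5 + 2*34²) + (-119)^(3/2)) = √((5 + 2*1156) - 119*I*√119) = √((5 + 2312) - 119*I*√119) = √(2317 - 119*I*√119)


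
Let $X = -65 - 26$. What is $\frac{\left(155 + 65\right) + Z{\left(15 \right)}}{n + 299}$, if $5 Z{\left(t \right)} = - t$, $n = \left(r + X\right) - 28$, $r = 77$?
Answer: $\frac{217}{257} \approx 0.84436$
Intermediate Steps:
$X = -91$ ($X = -65 - 26 = -91$)
$n = -42$ ($n = \left(77 - 91\right) - 28 = -14 - 28 = -42$)
$Z{\left(t \right)} = - \frac{t}{5}$ ($Z{\left(t \right)} = \frac{\left(-1\right) t}{5} = - \frac{t}{5}$)
$\frac{\left(155 + 65\right) + Z{\left(15 \right)}}{n + 299} = \frac{\left(155 + 65\right) - 3}{-42 + 299} = \frac{220 - 3}{257} = 217 \cdot \frac{1}{257} = \frac{217}{257}$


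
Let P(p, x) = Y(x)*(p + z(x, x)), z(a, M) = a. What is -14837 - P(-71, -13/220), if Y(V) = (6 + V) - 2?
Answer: -704556989/48400 ≈ -14557.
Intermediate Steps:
Y(V) = 4 + V
P(p, x) = (4 + x)*(p + x)
-14837 - P(-71, -13/220) = -14837 - (4 - 13/220)*(-71 - 13/220) = -14837 - 867*(-15633)/(220*220) = -14837 - 1*(-13553811/48400) = -14837 + 13553811/48400 = -704556989/48400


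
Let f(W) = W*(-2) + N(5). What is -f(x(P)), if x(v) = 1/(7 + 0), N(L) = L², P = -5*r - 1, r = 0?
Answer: -173/7 ≈ -24.714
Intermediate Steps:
P = -1 (P = -5*0 - 1 = 0 - 1 = -1)
x(v) = ⅐ (x(v) = 1/7 = ⅐)
f(W) = 25 - 2*W (f(W) = W*(-2) + 5² = -2*W + 25 = 25 - 2*W)
-f(x(P)) = -(25 - 2*⅐) = -(25 - 2/7) = -1*173/7 = -173/7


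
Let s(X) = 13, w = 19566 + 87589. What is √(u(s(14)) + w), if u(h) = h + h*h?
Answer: √107337 ≈ 327.62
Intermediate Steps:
w = 107155
u(h) = h + h²
√(u(s(14)) + w) = √(13*(1 + 13) + 107155) = √(13*14 + 107155) = √(182 + 107155) = √107337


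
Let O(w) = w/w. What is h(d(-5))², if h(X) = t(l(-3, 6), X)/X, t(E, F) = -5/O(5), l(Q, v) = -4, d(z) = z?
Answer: 1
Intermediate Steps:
O(w) = 1
t(E, F) = -5 (t(E, F) = -5/1 = -5*1 = -5)
h(X) = -5/X
h(d(-5))² = (-5/(-5))² = (-5*(-⅕))² = 1² = 1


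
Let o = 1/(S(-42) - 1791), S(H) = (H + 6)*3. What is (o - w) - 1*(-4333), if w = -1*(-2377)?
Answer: 3714443/1899 ≈ 1956.0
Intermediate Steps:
S(H) = 18 + 3*H (S(H) = (6 + H)*3 = 18 + 3*H)
w = 2377
o = -1/1899 (o = 1/((18 + 3*(-42)) - 1791) = 1/((18 - 126) - 1791) = 1/(-108 - 1791) = 1/(-1899) = -1/1899 ≈ -0.00052659)
(o - w) - 1*(-4333) = (-1/1899 - 1*2377) - 1*(-4333) = (-1/1899 - 2377) + 4333 = -4513924/1899 + 4333 = 3714443/1899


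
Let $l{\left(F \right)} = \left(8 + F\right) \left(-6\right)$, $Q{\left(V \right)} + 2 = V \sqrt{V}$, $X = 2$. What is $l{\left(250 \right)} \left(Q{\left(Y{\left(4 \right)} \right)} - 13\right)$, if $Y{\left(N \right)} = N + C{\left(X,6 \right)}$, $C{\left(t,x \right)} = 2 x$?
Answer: $-75852$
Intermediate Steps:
$Y{\left(N \right)} = 12 + N$ ($Y{\left(N \right)} = N + 2 \cdot 6 = N + 12 = 12 + N$)
$Q{\left(V \right)} = -2 + V^{\frac{3}{2}}$ ($Q{\left(V \right)} = -2 + V \sqrt{V} = -2 + V^{\frac{3}{2}}$)
$l{\left(F \right)} = -48 - 6 F$
$l{\left(250 \right)} \left(Q{\left(Y{\left(4 \right)} \right)} - 13\right) = \left(-48 - 1500\right) \left(\left(-2 + \left(12 + 4\right)^{\frac{3}{2}}\right) - 13\right) = \left(-48 - 1500\right) \left(\left(-2 + 16^{\frac{3}{2}}\right) - 13\right) = - 1548 \left(\left(-2 + 64\right) - 13\right) = - 1548 \left(62 - 13\right) = \left(-1548\right) 49 = -75852$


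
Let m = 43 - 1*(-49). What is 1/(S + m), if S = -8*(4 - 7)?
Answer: 1/116 ≈ 0.0086207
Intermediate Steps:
S = 24 (S = -8*(-3) = 24)
m = 92 (m = 43 + 49 = 92)
1/(S + m) = 1/(24 + 92) = 1/116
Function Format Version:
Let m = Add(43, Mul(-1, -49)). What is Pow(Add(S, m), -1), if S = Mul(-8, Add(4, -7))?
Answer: Rational(1, 116) ≈ 0.0086207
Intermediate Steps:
S = 24 (S = Mul(-8, -3) = 24)
m = 92 (m = Add(43, 49) = 92)
Pow(Add(S, m), -1) = Pow(Add(24, 92), -1) = Pow(116, -1) = Rational(1, 116)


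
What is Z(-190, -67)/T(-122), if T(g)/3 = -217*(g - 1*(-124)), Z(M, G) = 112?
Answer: -8/93 ≈ -0.086022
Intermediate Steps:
T(g) = -80724 - 651*g (T(g) = 3*(-217*(g - 1*(-124))) = 3*(-217*(g + 124)) = 3*(-217*(124 + g)) = 3*(-26908 - 217*g) = -80724 - 651*g)
Z(-190, -67)/T(-122) = 112/(-80724 - 651*(-122)) = 112/(-80724 + 79422) = 112/(-1302) = 112*(-1/1302) = -8/93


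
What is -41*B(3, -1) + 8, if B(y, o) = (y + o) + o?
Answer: -33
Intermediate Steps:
B(y, o) = y + 2*o (B(y, o) = (o + y) + o = y + 2*o)
-41*B(3, -1) + 8 = -41*(3 + 2*(-1)) + 8 = -41*(3 - 2) + 8 = -41*1 + 8 = -41 + 8 = -33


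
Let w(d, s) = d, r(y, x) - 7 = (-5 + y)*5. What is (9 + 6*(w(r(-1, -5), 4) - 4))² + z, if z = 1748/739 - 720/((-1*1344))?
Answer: 484439057/20692 ≈ 23412.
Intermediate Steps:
r(y, x) = -18 + 5*y (r(y, x) = 7 + (-5 + y)*5 = 7 + (-25 + 5*y) = -18 + 5*y)
z = 60029/20692 (z = 1748*(1/739) - 720/(-1344) = 1748/739 - 720*(-1/1344) = 1748/739 + 15/28 = 60029/20692 ≈ 2.9011)
(9 + 6*(w(r(-1, -5), 4) - 4))² + z = (9 + 6*((-18 + 5*(-1)) - 4))² + 60029/20692 = (9 + 6*((-18 - 5) - 4))² + 60029/20692 = (9 + 6*(-23 - 4))² + 60029/20692 = (9 + 6*(-27))² + 60029/20692 = (9 - 162)² + 60029/20692 = (-153)² + 60029/20692 = 23409 + 60029/20692 = 484439057/20692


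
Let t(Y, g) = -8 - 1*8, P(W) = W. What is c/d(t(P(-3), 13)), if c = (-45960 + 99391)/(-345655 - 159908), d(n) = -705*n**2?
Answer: 3143/5367294720 ≈ 5.8558e-7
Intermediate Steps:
t(Y, g) = -16 (t(Y, g) = -8 - 8 = -16)
c = -3143/29739 (c = 53431/(-505563) = 53431*(-1/505563) = -3143/29739 ≈ -0.10569)
c/d(t(P(-3), 13)) = -3143/(29739*((-705*(-16)**2))) = -3143/(29739*((-705*256))) = -3143/29739/(-180480) = -3143/29739*(-1/180480) = 3143/5367294720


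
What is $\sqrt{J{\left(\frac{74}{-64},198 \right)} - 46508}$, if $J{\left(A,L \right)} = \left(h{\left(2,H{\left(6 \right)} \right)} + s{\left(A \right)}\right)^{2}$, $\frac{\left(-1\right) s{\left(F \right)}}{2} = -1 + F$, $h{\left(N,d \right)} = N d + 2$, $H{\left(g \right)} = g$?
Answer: $\frac{i \sqrt{11820199}}{16} \approx 214.88 i$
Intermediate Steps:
$h{\left(N,d \right)} = 2 + N d$
$s{\left(F \right)} = 2 - 2 F$ ($s{\left(F \right)} = - 2 \left(-1 + F\right) = 2 - 2 F$)
$J{\left(A,L \right)} = \left(16 - 2 A\right)^{2}$ ($J{\left(A,L \right)} = \left(\left(2 + 2 \cdot 6\right) - \left(-2 + 2 A\right)\right)^{2} = \left(\left(2 + 12\right) - \left(-2 + 2 A\right)\right)^{2} = \left(14 - \left(-2 + 2 A\right)\right)^{2} = \left(16 - 2 A\right)^{2}$)
$\sqrt{J{\left(\frac{74}{-64},198 \right)} - 46508} = \sqrt{4 \left(-8 + \frac{74}{-64}\right)^{2} - 46508} = \sqrt{4 \left(-8 + 74 \left(- \frac{1}{64}\right)\right)^{2} - 46508} = \sqrt{4 \left(-8 - \frac{37}{32}\right)^{2} - 46508} = \sqrt{4 \left(- \frac{293}{32}\right)^{2} - 46508} = \sqrt{4 \cdot \frac{85849}{1024} - 46508} = \sqrt{\frac{85849}{256} - 46508} = \sqrt{- \frac{11820199}{256}} = \frac{i \sqrt{11820199}}{16}$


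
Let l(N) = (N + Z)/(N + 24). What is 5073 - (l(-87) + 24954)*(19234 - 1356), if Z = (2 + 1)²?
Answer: -1338434021/3 ≈ -4.4614e+8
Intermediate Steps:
Z = 9 (Z = 3² = 9)
l(N) = (9 + N)/(24 + N) (l(N) = (N + 9)/(N + 24) = (9 + N)/(24 + N))
5073 - (l(-87) + 24954)*(19234 - 1356) = 5073 - ((9 - 87)/(24 - 87) + 24954)*(19234 - 1356) = 5073 - (-78/(-63) + 24954)*17878 = 5073 - (-1/63*(-78) + 24954)*17878 = 5073 - (26/21 + 24954)*17878 = 5073 - 524060*17878/21 = 5073 - 1*1338449240/3 = 5073 - 1338449240/3 = -1338434021/3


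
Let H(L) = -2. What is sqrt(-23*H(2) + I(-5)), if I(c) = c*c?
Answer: sqrt(71) ≈ 8.4261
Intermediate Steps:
I(c) = c**2
sqrt(-23*H(2) + I(-5)) = sqrt(-23*(-2) + (-5)**2) = sqrt(46 + 25) = sqrt(71)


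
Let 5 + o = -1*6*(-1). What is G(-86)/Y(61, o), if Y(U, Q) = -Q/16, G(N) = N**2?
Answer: -118336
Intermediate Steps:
o = 1 (o = -5 - 1*6*(-1) = -5 - 6*(-1) = -5 + 6 = 1)
Y(U, Q) = -Q/16 (Y(U, Q) = -Q*(1/16) = -Q/16)
G(-86)/Y(61, o) = (-86)**2/((-1/16*1)) = 7396/(-1/16) = 7396*(-16) = -118336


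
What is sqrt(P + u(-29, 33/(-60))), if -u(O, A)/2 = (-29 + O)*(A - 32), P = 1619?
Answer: 4*I*sqrt(3370)/5 ≈ 46.441*I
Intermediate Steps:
u(O, A) = -2*(-32 + A)*(-29 + O) (u(O, A) = -2*(-29 + O)*(A - 32) = -2*(-29 + O)*(-32 + A) = -2*(-32 + A)*(-29 + O))
sqrt(P + u(-29, 33/(-60))) = sqrt(1619 + (-1856 + 58*(33/(-60)) + 64*(-29) - 2*33/(-60)*(-29))) = sqrt(1619 + (-1856 + 58*(33*(-1/60)) - 1856 - 2*33*(-1/60)*(-29))) = sqrt(1619 + (-1856 + 58*(-11/20) - 1856 - 2*(-11/20)*(-29))) = sqrt(1619 + (-1856 - 319/10 - 1856 - 319/10)) = sqrt(1619 - 18879/5) = sqrt(-10784/5) = 4*I*sqrt(3370)/5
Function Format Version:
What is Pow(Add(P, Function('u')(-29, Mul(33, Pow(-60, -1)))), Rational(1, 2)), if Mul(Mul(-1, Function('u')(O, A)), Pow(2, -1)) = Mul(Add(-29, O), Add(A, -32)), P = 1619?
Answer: Mul(Rational(4, 5), I, Pow(3370, Rational(1, 2))) ≈ Mul(46.441, I)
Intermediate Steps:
Function('u')(O, A) = Mul(-2, Add(-32, A), Add(-29, O)) (Function('u')(O, A) = Mul(-2, Mul(Add(-29, O), Add(A, -32))) = Mul(-2, Mul(Add(-29, O), Add(-32, A))) = Mul(-2, Mul(Add(-32, A), Add(-29, O))) = Mul(-2, Add(-32, A), Add(-29, O)))
Pow(Add(P, Function('u')(-29, Mul(33, Pow(-60, -1)))), Rational(1, 2)) = Pow(Add(1619, Add(-1856, Mul(58, Mul(33, Pow(-60, -1))), Mul(64, -29), Mul(-2, Mul(33, Pow(-60, -1)), -29))), Rational(1, 2)) = Pow(Add(1619, Add(-1856, Mul(58, Mul(33, Rational(-1, 60))), -1856, Mul(-2, Mul(33, Rational(-1, 60)), -29))), Rational(1, 2)) = Pow(Add(1619, Add(-1856, Mul(58, Rational(-11, 20)), -1856, Mul(-2, Rational(-11, 20), -29))), Rational(1, 2)) = Pow(Add(1619, Add(-1856, Rational(-319, 10), -1856, Rational(-319, 10))), Rational(1, 2)) = Pow(Add(1619, Rational(-18879, 5)), Rational(1, 2)) = Pow(Rational(-10784, 5), Rational(1, 2)) = Mul(Rational(4, 5), I, Pow(3370, Rational(1, 2)))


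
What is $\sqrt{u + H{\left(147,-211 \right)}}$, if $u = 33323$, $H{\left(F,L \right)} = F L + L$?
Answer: $\sqrt{2095} \approx 45.771$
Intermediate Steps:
$H{\left(F,L \right)} = L + F L$
$\sqrt{u + H{\left(147,-211 \right)}} = \sqrt{33323 - 211 \left(1 + 147\right)} = \sqrt{33323 - 31228} = \sqrt{2095}$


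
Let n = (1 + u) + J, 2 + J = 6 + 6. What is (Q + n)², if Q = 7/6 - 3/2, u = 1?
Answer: 1225/9 ≈ 136.11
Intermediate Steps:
J = 10 (J = -2 + (6 + 6) = -2 + 12 = 10)
n = 12 (n = (1 + 1) + 10 = 2 + 10 = 12)
Q = -⅓ (Q = 7*(⅙) - 3*½ = 7/6 - 3/2 = -⅓ ≈ -0.33333)
(Q + n)² = (-⅓ + 12)² = (35/3)² = 1225/9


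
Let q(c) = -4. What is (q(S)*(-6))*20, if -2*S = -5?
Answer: 480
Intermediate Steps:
S = 5/2 (S = -½*(-5) = 5/2 ≈ 2.5000)
(q(S)*(-6))*20 = -4*(-6)*20 = 24*20 = 480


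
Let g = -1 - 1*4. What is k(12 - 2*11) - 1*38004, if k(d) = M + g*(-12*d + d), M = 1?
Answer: -38553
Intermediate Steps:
g = -5 (g = -1 - 4 = -5)
k(d) = 1 + 55*d (k(d) = 1 - 5*(-12*d + d) = 1 - (-55)*d = 1 + 55*d)
k(12 - 2*11) - 1*38004 = (1 + 55*(12 - 2*11)) - 1*38004 = (1 + 55*(12 - 22)) - 38004 = (1 + 55*(-10)) - 38004 = (1 - 550) - 38004 = -549 - 38004 = -38553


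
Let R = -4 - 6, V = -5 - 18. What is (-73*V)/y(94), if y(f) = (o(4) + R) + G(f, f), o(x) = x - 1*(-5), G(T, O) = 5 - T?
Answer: -1679/90 ≈ -18.656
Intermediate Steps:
V = -23
o(x) = 5 + x (o(x) = x + 5 = 5 + x)
R = -10
y(f) = 4 - f (y(f) = ((5 + 4) - 10) + (5 - f) = (9 - 10) + (5 - f) = -1 + (5 - f) = 4 - f)
(-73*V)/y(94) = (-73*(-23))/(4 - 1*94) = 1679/(4 - 94) = 1679/(-90) = 1679*(-1/90) = -1679/90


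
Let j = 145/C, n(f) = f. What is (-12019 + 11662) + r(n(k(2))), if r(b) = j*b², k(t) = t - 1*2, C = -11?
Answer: -357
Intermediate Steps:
k(t) = -2 + t (k(t) = t - 2 = -2 + t)
j = -145/11 (j = 145/(-11) = 145*(-1/11) = -145/11 ≈ -13.182)
r(b) = -145*b²/11
(-12019 + 11662) + r(n(k(2))) = (-12019 + 11662) - 145*(-2 + 2)²/11 = -357 - 145/11*0² = -357 - 145/11*0 = -357 + 0 = -357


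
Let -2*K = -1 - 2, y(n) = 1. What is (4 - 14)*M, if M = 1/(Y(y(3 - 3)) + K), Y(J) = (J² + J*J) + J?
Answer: -20/9 ≈ -2.2222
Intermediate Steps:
K = 3/2 (K = -(-1 - 2)/2 = -½*(-3) = 3/2 ≈ 1.5000)
Y(J) = J + 2*J² (Y(J) = (J² + J²) + J = 2*J² + J = J + 2*J²)
M = 2/9 (M = 1/(1*(1 + 2*1) + 3/2) = 1/(1*(1 + 2) + 3/2) = 1/(1*3 + 3/2) = 1/(3 + 3/2) = 1/(9/2) = 2/9 ≈ 0.22222)
(4 - 14)*M = (4 - 14)*(2/9) = -10*2/9 = -20/9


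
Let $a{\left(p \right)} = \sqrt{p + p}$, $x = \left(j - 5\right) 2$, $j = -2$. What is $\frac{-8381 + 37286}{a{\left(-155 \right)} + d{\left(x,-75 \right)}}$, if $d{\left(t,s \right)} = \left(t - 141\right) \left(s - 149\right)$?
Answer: $\frac{3237360}{3888641} - \frac{5781 i \sqrt{310}}{241095742} \approx 0.83252 - 0.00042218 i$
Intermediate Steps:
$x = -14$ ($x = \left(-2 - 5\right) 2 = \left(-7\right) 2 = -14$)
$a{\left(p \right)} = \sqrt{2} \sqrt{p}$ ($a{\left(p \right)} = \sqrt{2 p} = \sqrt{2} \sqrt{p}$)
$d{\left(t,s \right)} = \left(-149 + s\right) \left(-141 + t\right)$ ($d{\left(t,s \right)} = \left(-141 + t\right) \left(-149 + s\right) = \left(-149 + s\right) \left(-141 + t\right)$)
$\frac{-8381 + 37286}{a{\left(-155 \right)} + d{\left(x,-75 \right)}} = \frac{-8381 + 37286}{\sqrt{2} \sqrt{-155} - -34720} = \frac{28905}{\sqrt{2} i \sqrt{155} + \left(21009 + 2086 + 10575 + 1050\right)} = \frac{28905}{i \sqrt{310} + 34720} = \frac{28905}{34720 + i \sqrt{310}}$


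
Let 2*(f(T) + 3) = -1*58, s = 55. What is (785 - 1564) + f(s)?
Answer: -811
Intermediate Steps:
f(T) = -32 (f(T) = -3 + (-1*58)/2 = -3 + (½)*(-58) = -3 - 29 = -32)
(785 - 1564) + f(s) = (785 - 1564) - 32 = -779 - 32 = -811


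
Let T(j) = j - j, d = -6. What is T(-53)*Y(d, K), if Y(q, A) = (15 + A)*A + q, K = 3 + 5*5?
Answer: 0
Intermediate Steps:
T(j) = 0
K = 28 (K = 3 + 25 = 28)
Y(q, A) = q + A*(15 + A) (Y(q, A) = A*(15 + A) + q = q + A*(15 + A))
T(-53)*Y(d, K) = 0*(-6 + 28**2 + 15*28) = 0*(-6 + 784 + 420) = 0*1198 = 0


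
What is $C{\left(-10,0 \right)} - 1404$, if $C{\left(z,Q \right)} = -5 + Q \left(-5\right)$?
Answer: $-1409$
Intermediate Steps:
$C{\left(z,Q \right)} = -5 - 5 Q$
$C{\left(-10,0 \right)} - 1404 = \left(-5 - 0\right) - 1404 = \left(-5 + 0\right) - 1404 = -5 - 1404 = -1409$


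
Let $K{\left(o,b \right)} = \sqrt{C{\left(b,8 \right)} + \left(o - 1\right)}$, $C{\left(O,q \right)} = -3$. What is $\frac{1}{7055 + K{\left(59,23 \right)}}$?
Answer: $\frac{1411}{9954594} - \frac{\sqrt{55}}{49772970} \approx 0.00014159$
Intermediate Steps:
$K{\left(o,b \right)} = \sqrt{-4 + o}$ ($K{\left(o,b \right)} = \sqrt{-3 + \left(o - 1\right)} = \sqrt{-3 + \left(-1 + o\right)} = \sqrt{-4 + o}$)
$\frac{1}{7055 + K{\left(59,23 \right)}} = \frac{1}{7055 + \sqrt{-4 + 59}} = \frac{1}{7055 + \sqrt{55}}$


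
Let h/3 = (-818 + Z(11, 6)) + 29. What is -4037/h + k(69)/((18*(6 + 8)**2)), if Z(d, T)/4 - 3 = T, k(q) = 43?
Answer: 177033/98392 ≈ 1.7993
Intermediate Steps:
Z(d, T) = 12 + 4*T
h = -2259 (h = 3*((-818 + (12 + 4*6)) + 29) = 3*((-818 + (12 + 24)) + 29) = 3*((-818 + 36) + 29) = 3*(-782 + 29) = 3*(-753) = -2259)
-4037/h + k(69)/((18*(6 + 8)**2)) = -4037/(-2259) + 43/((18*(6 + 8)**2)) = -4037*(-1/2259) + 43/((18*14**2)) = 4037/2259 + 43/((18*196)) = 4037/2259 + 43/3528 = 177033/98392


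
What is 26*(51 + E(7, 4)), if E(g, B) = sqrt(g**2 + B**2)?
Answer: 1326 + 26*sqrt(65) ≈ 1535.6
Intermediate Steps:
E(g, B) = sqrt(B**2 + g**2)
26*(51 + E(7, 4)) = 26*(51 + sqrt(4**2 + 7**2)) = 26*(51 + sqrt(16 + 49)) = 26*(51 + sqrt(65)) = 1326 + 26*sqrt(65)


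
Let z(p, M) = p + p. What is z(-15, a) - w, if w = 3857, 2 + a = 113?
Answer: -3887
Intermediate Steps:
a = 111 (a = -2 + 113 = 111)
z(p, M) = 2*p
z(-15, a) - w = 2*(-15) - 1*3857 = -30 - 3857 = -3887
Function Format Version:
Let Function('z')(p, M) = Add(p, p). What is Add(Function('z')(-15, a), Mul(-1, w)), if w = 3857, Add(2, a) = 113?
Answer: -3887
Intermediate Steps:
a = 111 (a = Add(-2, 113) = 111)
Function('z')(p, M) = Mul(2, p)
Add(Function('z')(-15, a), Mul(-1, w)) = Add(Mul(2, -15), Mul(-1, 3857)) = Add(-30, -3857) = -3887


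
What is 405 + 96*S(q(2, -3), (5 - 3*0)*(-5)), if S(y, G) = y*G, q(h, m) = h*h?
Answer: -9195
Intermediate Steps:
q(h, m) = h**2
S(y, G) = G*y
405 + 96*S(q(2, -3), (5 - 3*0)*(-5)) = 405 + 96*(((5 - 3*0)*(-5))*2**2) = 405 + 96*(((5 + 0)*(-5))*4) = 405 + 96*((5*(-5))*4) = 405 + 96*(-25*4) = 405 + 96*(-100) = 405 - 9600 = -9195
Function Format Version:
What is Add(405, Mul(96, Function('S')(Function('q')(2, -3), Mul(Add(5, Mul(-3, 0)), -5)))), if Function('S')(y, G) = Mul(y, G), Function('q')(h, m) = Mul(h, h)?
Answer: -9195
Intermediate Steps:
Function('q')(h, m) = Pow(h, 2)
Function('S')(y, G) = Mul(G, y)
Add(405, Mul(96, Function('S')(Function('q')(2, -3), Mul(Add(5, Mul(-3, 0)), -5)))) = Add(405, Mul(96, Mul(Mul(Add(5, Mul(-3, 0)), -5), Pow(2, 2)))) = Add(405, Mul(96, Mul(Mul(Add(5, 0), -5), 4))) = Add(405, Mul(96, Mul(Mul(5, -5), 4))) = Add(405, Mul(96, Mul(-25, 4))) = Add(405, Mul(96, -100)) = Add(405, -9600) = -9195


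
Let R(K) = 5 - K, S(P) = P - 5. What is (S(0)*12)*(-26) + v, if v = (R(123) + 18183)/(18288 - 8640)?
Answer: 15068945/9648 ≈ 1561.9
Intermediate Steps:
S(P) = -5 + P
v = 18065/9648 (v = ((5 - 1*123) + 18183)/(18288 - 8640) = ((5 - 123) + 18183)/9648 = (-118 + 18183)*(1/9648) = 18065*(1/9648) = 18065/9648 ≈ 1.8724)
(S(0)*12)*(-26) + v = ((-5 + 0)*12)*(-26) + 18065/9648 = -5*12*(-26) + 18065/9648 = -60*(-26) + 18065/9648 = 1560 + 18065/9648 = 15068945/9648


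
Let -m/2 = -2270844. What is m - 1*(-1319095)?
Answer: 5860783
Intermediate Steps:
m = 4541688 (m = -2*(-2270844) = 4541688)
m - 1*(-1319095) = 4541688 - 1*(-1319095) = 4541688 + 1319095 = 5860783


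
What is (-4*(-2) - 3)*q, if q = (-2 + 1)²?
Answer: 5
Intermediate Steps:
q = 1 (q = (-1)² = 1)
(-4*(-2) - 3)*q = (-4*(-2) - 3)*1 = (8 - 3)*1 = 5*1 = 5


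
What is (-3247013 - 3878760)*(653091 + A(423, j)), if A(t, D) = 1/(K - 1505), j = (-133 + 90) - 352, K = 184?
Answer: -6147641014021330/1321 ≈ -4.6538e+12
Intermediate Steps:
j = -395 (j = -43 - 352 = -395)
A(t, D) = -1/1321 (A(t, D) = 1/(184 - 1505) = 1/(-1321) = -1/1321)
(-3247013 - 3878760)*(653091 + A(423, j)) = (-3247013 - 3878760)*(653091 - 1/1321) = -7125773*862733210/1321 = -6147641014021330/1321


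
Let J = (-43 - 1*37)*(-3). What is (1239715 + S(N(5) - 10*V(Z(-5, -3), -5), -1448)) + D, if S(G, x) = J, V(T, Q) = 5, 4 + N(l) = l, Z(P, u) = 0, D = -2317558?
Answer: -1077603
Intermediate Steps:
N(l) = -4 + l
J = 240 (J = (-43 - 37)*(-3) = -80*(-3) = 240)
S(G, x) = 240
(1239715 + S(N(5) - 10*V(Z(-5, -3), -5), -1448)) + D = (1239715 + 240) - 2317558 = 1239955 - 2317558 = -1077603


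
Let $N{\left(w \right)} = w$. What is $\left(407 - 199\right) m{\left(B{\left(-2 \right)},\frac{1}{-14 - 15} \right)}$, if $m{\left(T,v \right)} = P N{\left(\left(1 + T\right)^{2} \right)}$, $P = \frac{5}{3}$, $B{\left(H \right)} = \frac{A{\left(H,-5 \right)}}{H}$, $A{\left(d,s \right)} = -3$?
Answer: $\frac{6500}{3} \approx 2166.7$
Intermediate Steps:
$B{\left(H \right)} = - \frac{3}{H}$
$P = \frac{5}{3}$ ($P = 5 \cdot \frac{1}{3} = \frac{5}{3} \approx 1.6667$)
$m{\left(T,v \right)} = \frac{5 \left(1 + T\right)^{2}}{3}$
$\left(407 - 199\right) m{\left(B{\left(-2 \right)},\frac{1}{-14 - 15} \right)} = \left(407 - 199\right) \frac{5 \left(1 - \frac{3}{-2}\right)^{2}}{3} = 208 \frac{5 \left(1 - - \frac{3}{2}\right)^{2}}{3} = 208 \frac{5 \left(1 + \frac{3}{2}\right)^{2}}{3} = 208 \frac{5 \left(\frac{5}{2}\right)^{2}}{3} = 208 \cdot \frac{5}{3} \cdot \frac{25}{4} = 208 \cdot \frac{125}{12} = \frac{6500}{3}$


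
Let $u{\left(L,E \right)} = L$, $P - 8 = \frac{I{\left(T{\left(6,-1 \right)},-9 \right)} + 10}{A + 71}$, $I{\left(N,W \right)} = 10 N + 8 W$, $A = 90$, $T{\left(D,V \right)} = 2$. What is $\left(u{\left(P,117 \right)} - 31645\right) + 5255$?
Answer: $- \frac{606792}{23} \approx -26382.0$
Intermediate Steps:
$I{\left(N,W \right)} = 8 W + 10 N$
$P = \frac{178}{23}$ ($P = 8 + \frac{\left(8 \left(-9\right) + 10 \cdot 2\right) + 10}{90 + 71} = 8 + \frac{\left(-72 + 20\right) + 10}{161} = 8 + \left(-52 + 10\right) \frac{1}{161} = 8 - \frac{6}{23} = \frac{178}{23} \approx 7.7391$)
$\left(u{\left(P,117 \right)} - 31645\right) + 5255 = \left(\frac{178}{23} - 31645\right) + 5255 = - \frac{727657}{23} + 5255 = - \frac{606792}{23}$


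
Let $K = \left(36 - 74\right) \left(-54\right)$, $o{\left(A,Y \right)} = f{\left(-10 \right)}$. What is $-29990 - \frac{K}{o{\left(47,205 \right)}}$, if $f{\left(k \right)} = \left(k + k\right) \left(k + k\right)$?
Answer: $- \frac{2999513}{100} \approx -29995.0$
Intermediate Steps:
$f{\left(k \right)} = 4 k^{2}$ ($f{\left(k \right)} = 2 k 2 k = 4 k^{2}$)
$o{\left(A,Y \right)} = 400$ ($o{\left(A,Y \right)} = 4 \left(-10\right)^{2} = 4 \cdot 100 = 400$)
$K = 2052$ ($K = \left(-38\right) \left(-54\right) = 2052$)
$-29990 - \frac{K}{o{\left(47,205 \right)}} = -29990 - \frac{2052}{400} = -29990 - 2052 \cdot \frac{1}{400} = -29990 - \frac{513}{100} = - \frac{2999513}{100}$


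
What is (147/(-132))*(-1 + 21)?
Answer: -245/11 ≈ -22.273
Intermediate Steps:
(147/(-132))*(-1 + 21) = (147*(-1/132))*20 = -49/44*20 = -245/11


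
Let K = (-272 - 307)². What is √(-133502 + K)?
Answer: √201739 ≈ 449.15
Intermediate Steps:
K = 335241 (K = (-579)² = 335241)
√(-133502 + K) = √(-133502 + 335241) = √201739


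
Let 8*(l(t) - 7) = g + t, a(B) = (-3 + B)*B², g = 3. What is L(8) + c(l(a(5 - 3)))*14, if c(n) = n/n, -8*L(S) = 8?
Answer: 13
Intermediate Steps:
L(S) = -1 (L(S) = -⅛*8 = -1)
a(B) = B²*(-3 + B)
l(t) = 59/8 + t/8 (l(t) = 7 + (3 + t)/8 = 7 + (3/8 + t/8) = 59/8 + t/8)
c(n) = 1
L(8) + c(l(a(5 - 3)))*14 = -1 + 1*14 = -1 + 14 = 13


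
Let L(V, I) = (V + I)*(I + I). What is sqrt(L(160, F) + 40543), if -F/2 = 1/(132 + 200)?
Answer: sqrt(1117149790)/166 ≈ 201.35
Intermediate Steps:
F = -1/166 (F = -2/(132 + 200) = -2/332 = -2*1/332 = -1/166 ≈ -0.0060241)
L(V, I) = 2*I*(I + V) (L(V, I) = (I + V)*(2*I) = 2*I*(I + V))
sqrt(L(160, F) + 40543) = sqrt(2*(-1/166)*(-1/166 + 160) + 40543) = sqrt(2*(-1/166)*(26559/166) + 40543) = sqrt(-26559/13778 + 40543) = sqrt(558574895/13778) = sqrt(1117149790)/166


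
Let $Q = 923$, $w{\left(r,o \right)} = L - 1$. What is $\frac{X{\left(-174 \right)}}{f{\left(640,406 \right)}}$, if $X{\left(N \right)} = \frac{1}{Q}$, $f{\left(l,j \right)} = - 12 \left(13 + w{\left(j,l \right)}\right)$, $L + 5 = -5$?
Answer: $- \frac{1}{22152} \approx -4.5143 \cdot 10^{-5}$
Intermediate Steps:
$L = -10$ ($L = -5 - 5 = -10$)
$w{\left(r,o \right)} = -11$ ($w{\left(r,o \right)} = -10 - 1 = -11$)
$f{\left(l,j \right)} = -24$ ($f{\left(l,j \right)} = - 12 \left(13 - 11\right) = \left(-12\right) 2 = -24$)
$X{\left(N \right)} = \frac{1}{923}$
$\frac{X{\left(-174 \right)}}{f{\left(640,406 \right)}} = \frac{1}{923 \left(-24\right)} = \frac{1}{923} \left(- \frac{1}{24}\right) = - \frac{1}{22152}$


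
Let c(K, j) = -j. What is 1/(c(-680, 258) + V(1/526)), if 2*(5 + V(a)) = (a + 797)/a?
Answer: 2/418697 ≈ 4.7767e-6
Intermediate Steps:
V(a) = -5 + (797 + a)/(2*a) (V(a) = -5 + ((a + 797)/a)/2 = -5 + ((797 + a)/a)/2 = -5 + (797 + a)/(2*a))
1/(c(-680, 258) + V(1/526)) = 1/(-1*258 + (797 - 9/526)/(2*(1/526))) = 1/(-258 + (797 - 9*1/526)/(2*(1/526))) = 1/(-258 + (½)*526*(797 - 9/526)) = 1/(-258 + (½)*526*(419213/526)) = 1/(-258 + 419213/2) = 1/(418697/2) = 2/418697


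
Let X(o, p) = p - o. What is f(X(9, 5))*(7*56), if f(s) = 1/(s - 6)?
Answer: -196/5 ≈ -39.200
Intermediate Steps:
f(s) = 1/(-6 + s)
f(X(9, 5))*(7*56) = (7*56)/(-6 + (5 - 1*9)) = 392/(-6 + (5 - 9)) = 392/(-6 - 4) = 392/(-10) = -1/10*392 = -196/5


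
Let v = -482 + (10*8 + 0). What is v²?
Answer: 161604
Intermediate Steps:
v = -402 (v = -482 + (80 + 0) = -482 + 80 = -402)
v² = (-402)² = 161604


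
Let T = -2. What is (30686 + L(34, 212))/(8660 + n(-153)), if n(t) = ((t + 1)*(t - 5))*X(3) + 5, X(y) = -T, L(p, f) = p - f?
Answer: 30508/56697 ≈ 0.53809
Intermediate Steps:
X(y) = 2 (X(y) = -1*(-2) = 2)
n(t) = 5 + 2*(1 + t)*(-5 + t) (n(t) = ((t + 1)*(t - 5))*2 + 5 = ((1 + t)*(-5 + t))*2 + 5 = 2*(1 + t)*(-5 + t) + 5 = 5 + 2*(1 + t)*(-5 + t))
(30686 + L(34, 212))/(8660 + n(-153)) = (30686 + (34 - 1*212))/(8660 + (-5 - 8*(-153) + 2*(-153)**2)) = (30686 + (34 - 212))/(8660 + (-5 + 1224 + 2*23409)) = (30686 - 178)/(8660 + (-5 + 1224 + 46818)) = 30508/(8660 + 48037) = 30508/56697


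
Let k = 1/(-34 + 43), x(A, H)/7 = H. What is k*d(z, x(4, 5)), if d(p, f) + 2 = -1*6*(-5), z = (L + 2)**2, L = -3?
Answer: 28/9 ≈ 3.1111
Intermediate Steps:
x(A, H) = 7*H
k = 1/9 ≈ 0.11111
z = 1 (z = (-3 + 2)**2 = (-1)**2 = 1)
d(p, f) = 28 (d(p, f) = -2 - 1*6*(-5) = -2 - 6*(-5) = -2 + 30 = 28)
k*d(z, x(4, 5)) = (1/9)*28 = 28/9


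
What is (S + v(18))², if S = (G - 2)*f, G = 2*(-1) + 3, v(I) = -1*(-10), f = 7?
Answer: 9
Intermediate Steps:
v(I) = 10
G = 1 (G = -2 + 3 = 1)
S = -7 (S = (1 - 2)*7 = -1*7 = -7)
(S + v(18))² = (-7 + 10)² = 3² = 9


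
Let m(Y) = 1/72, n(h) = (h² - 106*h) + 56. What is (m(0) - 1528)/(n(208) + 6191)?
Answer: -110015/1977336 ≈ -0.055638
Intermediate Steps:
n(h) = 56 + h² - 106*h
m(Y) = 1/72
(m(0) - 1528)/(n(208) + 6191) = (1/72 - 1528)/((56 + 208² - 106*208) + 6191) = -110015/(72*((56 + 43264 - 22048) + 6191)) = -110015/(72*(21272 + 6191)) = -110015/72/27463 = -110015/72*1/27463 = -110015/1977336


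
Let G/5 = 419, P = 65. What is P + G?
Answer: 2160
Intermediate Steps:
G = 2095 (G = 5*419 = 2095)
P + G = 65 + 2095 = 2160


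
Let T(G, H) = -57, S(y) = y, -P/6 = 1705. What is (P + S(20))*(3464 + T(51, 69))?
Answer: -34785470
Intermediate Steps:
P = -10230 (P = -6*1705 = -10230)
(P + S(20))*(3464 + T(51, 69)) = (-10230 + 20)*(3464 - 57) = -10210*3407 = -34785470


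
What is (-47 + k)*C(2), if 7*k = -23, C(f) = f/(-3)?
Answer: 704/21 ≈ 33.524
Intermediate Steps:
C(f) = -f/3 (C(f) = f*(-⅓) = -f/3)
k = -23/7 (k = (⅐)*(-23) = -23/7 ≈ -3.2857)
(-47 + k)*C(2) = (-47 - 23/7)*(-⅓*2) = -352/7*(-⅔) = 704/21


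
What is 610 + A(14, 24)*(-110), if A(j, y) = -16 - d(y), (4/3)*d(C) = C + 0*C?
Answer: 4350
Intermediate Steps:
d(C) = 3*C/4 (d(C) = 3*(C + 0*C)/4 = 3*(C + 0)/4 = 3*C/4)
A(j, y) = -16 - 3*y/4
610 + A(14, 24)*(-110) = 610 + (-16 - 3/4*24)*(-110) = 610 + (-16 - 18)*(-110) = 610 - 34*(-110) = 610 + 3740 = 4350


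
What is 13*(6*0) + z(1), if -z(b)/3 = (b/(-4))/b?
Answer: ¾ ≈ 0.75000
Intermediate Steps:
z(b) = ¾ (z(b) = -3*b/(-4)/b = -3*b*(-¼)/b = -3*(-b/4)/b = -3*(-¼) = ¾)
13*(6*0) + z(1) = 13*(6*0) + ¾ = 13*0 + ¾ = 0 + ¾ = ¾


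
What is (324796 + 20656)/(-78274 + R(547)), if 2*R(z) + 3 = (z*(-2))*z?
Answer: -690904/754969 ≈ -0.91514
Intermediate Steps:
R(z) = -3/2 - z² (R(z) = -3/2 + ((z*(-2))*z)/2 = -3/2 + ((-2*z)*z)/2 = -3/2 + (-2*z²)/2 = -3/2 - z²)
(324796 + 20656)/(-78274 + R(547)) = (324796 + 20656)/(-78274 + (-3/2 - 1*547²)) = 345452/(-78274 + (-3/2 - 1*299209)) = 345452/(-78274 + (-3/2 - 299209)) = 345452/(-78274 - 598421/2) = 345452/(-754969/2) = 345452*(-2/754969) = -690904/754969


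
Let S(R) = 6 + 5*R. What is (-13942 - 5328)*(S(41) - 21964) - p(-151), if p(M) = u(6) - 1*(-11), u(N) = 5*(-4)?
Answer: 419180319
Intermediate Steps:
u(N) = -20
p(M) = -9 (p(M) = -20 - 1*(-11) = -20 + 11 = -9)
(-13942 - 5328)*(S(41) - 21964) - p(-151) = (-13942 - 5328)*((6 + 5*41) - 21964) - 1*(-9) = -19270*((6 + 205) - 21964) + 9 = -19270*(211 - 21964) + 9 = -19270*(-21753) + 9 = 419180310 + 9 = 419180319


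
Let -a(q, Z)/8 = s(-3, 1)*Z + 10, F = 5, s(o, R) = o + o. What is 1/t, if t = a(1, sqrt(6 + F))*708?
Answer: 5/838272 + sqrt(11)/279424 ≈ 1.7834e-5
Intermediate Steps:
s(o, R) = 2*o
a(q, Z) = -80 + 48*Z (a(q, Z) = -8*((2*(-3))*Z + 10) = -8*(-6*Z + 10) = -8*(10 - 6*Z) = -80 + 48*Z)
t = -56640 + 33984*sqrt(11) (t = (-80 + 48*sqrt(6 + 5))*708 = (-80 + 48*sqrt(11))*708 = -56640 + 33984*sqrt(11) ≈ 56072.)
1/t = 1/(-56640 + 33984*sqrt(11))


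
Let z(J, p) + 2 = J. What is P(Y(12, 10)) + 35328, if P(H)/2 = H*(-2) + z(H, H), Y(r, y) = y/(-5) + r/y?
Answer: 176628/5 ≈ 35326.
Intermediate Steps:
z(J, p) = -2 + J
Y(r, y) = -y/5 + r/y (Y(r, y) = y*(-⅕) + r/y = -y/5 + r/y)
P(H) = -4 - 2*H (P(H) = 2*(H*(-2) + (-2 + H)) = 2*(-2*H + (-2 + H)) = 2*(-2 - H) = -4 - 2*H)
P(Y(12, 10)) + 35328 = (-4 - 2*(-⅕*10 + 12/10)) + 35328 = (-4 - 2*(-2 + 12*(⅒))) + 35328 = (-4 - 2*(-2 + 6/5)) + 35328 = (-4 - 2*(-⅘)) + 35328 = (-4 + 8/5) + 35328 = -12/5 + 35328 = 176628/5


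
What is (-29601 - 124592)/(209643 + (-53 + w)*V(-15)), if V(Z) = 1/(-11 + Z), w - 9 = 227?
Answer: -4009018/5450535 ≈ -0.73553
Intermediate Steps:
w = 236 (w = 9 + 227 = 236)
(-29601 - 124592)/(209643 + (-53 + w)*V(-15)) = (-29601 - 124592)/(209643 + (-53 + 236)/(-11 - 15)) = -154193/(209643 + 183/(-26)) = -154193/(209643 + 183*(-1/26)) = -154193/(209643 - 183/26) = -154193/5450535/26 = -154193*26/5450535 = -4009018/5450535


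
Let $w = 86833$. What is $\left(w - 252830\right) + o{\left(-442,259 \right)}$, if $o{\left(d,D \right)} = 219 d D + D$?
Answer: $-25236420$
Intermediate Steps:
$o{\left(d,D \right)} = D + 219 D d$ ($o{\left(d,D \right)} = 219 D d + D = D + 219 D d$)
$\left(w - 252830\right) + o{\left(-442,259 \right)} = \left(86833 - 252830\right) + 259 \left(1 + 219 \left(-442\right)\right) = -165997 + 259 \left(1 - 96798\right) = -165997 + 259 \left(-96797\right) = -165997 - 25070423 = -25236420$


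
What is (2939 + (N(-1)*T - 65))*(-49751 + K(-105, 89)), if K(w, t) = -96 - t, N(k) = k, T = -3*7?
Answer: -144564720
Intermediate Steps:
T = -21
(2939 + (N(-1)*T - 65))*(-49751 + K(-105, 89)) = (2939 + (-1*(-21) - 65))*(-49751 + (-96 - 1*89)) = (2939 + (21 - 65))*(-49751 + (-96 - 89)) = (2939 - 44)*(-49751 - 185) = 2895*(-49936) = -144564720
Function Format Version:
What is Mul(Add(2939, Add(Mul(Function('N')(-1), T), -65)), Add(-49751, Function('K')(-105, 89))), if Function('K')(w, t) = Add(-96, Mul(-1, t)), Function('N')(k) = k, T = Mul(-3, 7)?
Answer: -144564720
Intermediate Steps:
T = -21
Mul(Add(2939, Add(Mul(Function('N')(-1), T), -65)), Add(-49751, Function('K')(-105, 89))) = Mul(Add(2939, Add(Mul(-1, -21), -65)), Add(-49751, Add(-96, Mul(-1, 89)))) = Mul(Add(2939, Add(21, -65)), Add(-49751, Add(-96, -89))) = Mul(Add(2939, -44), Add(-49751, -185)) = Mul(2895, -49936) = -144564720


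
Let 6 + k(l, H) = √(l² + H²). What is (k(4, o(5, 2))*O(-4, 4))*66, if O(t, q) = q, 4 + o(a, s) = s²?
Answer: -528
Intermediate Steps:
o(a, s) = -4 + s²
k(l, H) = -6 + √(H² + l²) (k(l, H) = -6 + √(l² + H²) = -6 + √(H² + l²))
(k(4, o(5, 2))*O(-4, 4))*66 = ((-6 + √((-4 + 2²)² + 4²))*4)*66 = ((-6 + √((-4 + 4)² + 16))*4)*66 = ((-6 + √(0² + 16))*4)*66 = ((-6 + √(0 + 16))*4)*66 = ((-6 + √16)*4)*66 = ((-6 + 4)*4)*66 = -2*4*66 = -8*66 = -528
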